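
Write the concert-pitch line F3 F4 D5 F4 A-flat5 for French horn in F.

The French horn in F sounds a perfect fifth below written, so the written part must be a perfect fifth above concert — transpose each note up.
F3 gives C4
F4 gives C5
D5 gives A5
F4 gives C5
Ab5 gives Eb6

C4 C5 A5 C5 Eb6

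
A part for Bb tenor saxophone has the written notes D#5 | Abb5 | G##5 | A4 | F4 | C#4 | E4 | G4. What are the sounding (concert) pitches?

Written C4 on the Bb tenor saxophone sounds as Bb2, a major ninth lower; apply that shift to every note.
D#5 → C#4
Abb5 → Gbb4
G##5 → F##4
A4 → G3
F4 → Eb3
C#4 → B2
E4 → D3
G4 → F3

C#4 Gbb4 F##4 G3 Eb3 B2 D3 F3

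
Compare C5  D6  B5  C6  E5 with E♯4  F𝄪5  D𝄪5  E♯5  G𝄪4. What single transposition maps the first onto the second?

down a diminished sixth

Take the first pair: C5 → E#4. C to E spans 6 letter names, so the interval is some kind of sixth.
E#4 to C5 is 7 semitones, which makes it a diminished sixth; the second version is lower, so the direction is down.
Checking another pair — E5 → G##4 — gives the same interval.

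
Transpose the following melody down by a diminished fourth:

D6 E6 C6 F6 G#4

A#5 B#5 G#5 C#6 D##4

D6 becomes A#5
E6 becomes B#5
C6 becomes G#5
F6 becomes C#6
G#4 becomes D##4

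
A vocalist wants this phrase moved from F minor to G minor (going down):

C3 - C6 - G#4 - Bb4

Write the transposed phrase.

D2 D5 A#3 C4

F minor to G minor down is a minor seventh, so every note moves down by that interval.
C3 -> D2
C6 -> D5
G#4 -> A#3
Bb4 -> C4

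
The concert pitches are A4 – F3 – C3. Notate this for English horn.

E5 C4 G3

The English horn sounds a perfect fifth below written, so the written part must be a perfect fifth above concert — transpose each note up.
A4 gives E5
F3 gives C4
C3 gives G3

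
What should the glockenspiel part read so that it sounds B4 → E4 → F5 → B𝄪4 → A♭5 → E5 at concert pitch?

Written C4 sounds as C6 on the glockenspiel, so concert pitches are written a perfect fifteenth down.
B4 -> B2
E4 -> E2
F5 -> F3
B##4 -> B##2
Ab5 -> Ab3
E5 -> E3

B2 E2 F3 B##2 Ab3 E3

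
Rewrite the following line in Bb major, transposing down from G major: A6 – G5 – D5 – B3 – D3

C6 Bb4 F4 D3 F2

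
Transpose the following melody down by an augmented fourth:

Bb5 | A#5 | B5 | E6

Fb5 E5 F5 Bb5

Bb5 → Fb5
A#5 → E5
B5 → F5
E6 → Bb5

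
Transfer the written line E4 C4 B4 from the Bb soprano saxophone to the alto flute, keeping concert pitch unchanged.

G4 Eb4 D5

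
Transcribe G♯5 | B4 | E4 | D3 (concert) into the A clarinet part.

B5 D5 G4 F3

Written C4 sounds as A3 on the A clarinet, so concert pitches are written a minor third up.
G#5 gives B5
B4 gives D5
E4 gives G4
D3 gives F3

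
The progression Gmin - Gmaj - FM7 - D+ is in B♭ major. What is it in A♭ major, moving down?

Fmin Fmaj EbM7 C+

B♭ major down to A♭ major is a major second; each chord root moves by that interval while the quality stays the same.
Gmin: root G down a major second → F, giving Fmin.
Gmaj: root G down a major second → F, giving Fmaj.
FM7: root F down a major second → Eb, giving EbM7.
D+: root D down a major second → C, giving C+.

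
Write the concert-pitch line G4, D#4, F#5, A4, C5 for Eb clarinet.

E4 B#3 D#5 F#4 A4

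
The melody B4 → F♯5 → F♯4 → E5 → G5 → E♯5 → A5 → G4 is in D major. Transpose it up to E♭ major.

D major to E♭ major up is a minor second, so every note moves up by that interval.
B4 gives C5
F#5 gives G5
F#4 gives G4
E5 gives F5
G5 gives Ab5
E#5 gives F#5
A5 gives Bb5
G4 gives Ab4

C5 G5 G4 F5 Ab5 F#5 Bb5 Ab4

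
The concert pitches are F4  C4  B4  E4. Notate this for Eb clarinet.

D4 A3 G#4 C#4

The Eb clarinet sounds a minor third above written, so the written part must be a minor third below concert — transpose each note down.
F4 → D4
C4 → A3
B4 → G#4
E4 → C#4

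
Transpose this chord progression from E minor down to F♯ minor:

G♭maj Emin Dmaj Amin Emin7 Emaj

Abmaj F#min Emaj Bmin F#min7 F#maj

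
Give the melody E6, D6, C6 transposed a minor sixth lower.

G#5 F#5 E5

E6 gives G#5
D6 gives F#5
C6 gives E5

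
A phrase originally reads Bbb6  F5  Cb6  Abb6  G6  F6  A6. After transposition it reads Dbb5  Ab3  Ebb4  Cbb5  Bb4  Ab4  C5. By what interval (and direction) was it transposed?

down a major thirteenth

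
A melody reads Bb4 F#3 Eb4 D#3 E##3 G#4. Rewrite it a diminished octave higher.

Bbb5 F4 Ebb5 D4 E#4 G5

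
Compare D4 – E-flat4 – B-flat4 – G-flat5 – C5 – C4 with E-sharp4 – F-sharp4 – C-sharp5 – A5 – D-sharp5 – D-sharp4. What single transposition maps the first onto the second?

up an augmented second

Take the first pair: D4 → E#4. D to E spans 2 letter names, so the interval is some kind of second.
D4 to E#4 is 3 semitones, which makes it an augmented second; the second version is higher, so the direction is up.
Checking another pair — C4 → D#4 — gives the same interval.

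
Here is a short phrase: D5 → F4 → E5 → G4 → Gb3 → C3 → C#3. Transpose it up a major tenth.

F#6 A5 G#6 B5 Bb4 E4 E#4

D5: a tenth up reaches F, and 16 semitones makes it F#6.
F4 up a major tenth is A5.
E5 up a major tenth is G#6.
G4: a tenth up reaches B, and 16 semitones makes it B5.
Gb3 up a major tenth is Bb4.
C3 up a major tenth is E4.
C#3: a tenth up reaches E, and 16 semitones makes it E#4.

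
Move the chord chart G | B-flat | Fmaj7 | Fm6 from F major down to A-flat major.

F major down to A-flat major is a major sixth; each chord root moves by that interval while the quality stays the same.
G: root G down a major sixth → Bb, giving Bb.
B-flat: root B-flat down a major sixth → Db, giving Db.
Fmaj7: root F down a major sixth → Ab, giving Abmaj7.
Fm6: root F down a major sixth → Ab, giving Abm6.

Bb Db Abmaj7 Abm6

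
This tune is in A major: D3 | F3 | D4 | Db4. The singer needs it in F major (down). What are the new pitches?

Bb2 Db3 Bb3 Bbb3

From A down to F is a major third; apply that to each pitch.
D3 gives Bb2
F3 gives Db3
D4 gives Bb3
Db4 gives Bbb3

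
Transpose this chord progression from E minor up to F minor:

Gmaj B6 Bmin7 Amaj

Abmaj C6 Cmin7 Bbmaj

E minor up to F minor is a minor second; each chord root moves by that interval while the quality stays the same.
Gmaj: root G up a minor second → Ab, giving Abmaj.
B6: root B up a minor second → C, giving C6.
Bmin7: root B up a minor second → C, giving Cmin7.
Amaj: root A up a minor second → Bb, giving Bbmaj.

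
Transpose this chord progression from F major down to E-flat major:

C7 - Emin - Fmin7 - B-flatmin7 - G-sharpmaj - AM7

Bb7 Dmin Ebmin7 Abmin7 F#maj GM7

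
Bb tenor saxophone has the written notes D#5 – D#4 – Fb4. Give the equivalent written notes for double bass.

First find concert pitch: the Bb tenor saxophone sounds a major ninth below written, so D#5 D#4 Fb4 sounds C#4 C#3 Ebb3.
Then write for double bass: it sounds a perfect octave below written, so the part must be a perfect octave above concert.
C#4 → C#5
C#3 → C#4
Ebb3 → Ebb4

C#5 C#4 Ebb4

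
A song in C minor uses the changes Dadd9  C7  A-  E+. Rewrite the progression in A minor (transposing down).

Badd9 A7 F#- C#+

C minor down to A minor is a minor third; each chord root moves by that interval while the quality stays the same.
Dadd9: root D down a minor third → B, giving Badd9.
C7: root C down a minor third → A, giving A7.
A-: root A down a minor third → F#, giving F#-.
E+: root E down a minor third → C#, giving C#+.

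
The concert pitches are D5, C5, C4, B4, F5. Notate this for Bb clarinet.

E5 D5 D4 C#5 G5

Written C4 sounds as Bb3 on the Bb clarinet, so concert pitches are written a major second up.
D5 → E5
C5 → D5
C4 → D4
B4 → C#5
F5 → G5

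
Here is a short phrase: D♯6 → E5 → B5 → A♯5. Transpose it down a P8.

D#5 E4 B4 A#4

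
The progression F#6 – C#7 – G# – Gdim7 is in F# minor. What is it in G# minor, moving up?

F# minor up to G# minor is a major second; each chord root moves by that interval while the quality stays the same.
F#6: root F# up a major second → G#, giving G#6.
C#7: root C# up a major second → D#, giving D#7.
G#: root G# up a major second → A#, giving A#.
Gdim7: root G up a major second → A, giving Adim7.

G#6 D#7 A# Adim7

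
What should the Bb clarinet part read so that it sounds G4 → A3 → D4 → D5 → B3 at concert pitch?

A4 B3 E4 E5 C#4

The Bb clarinet sounds a major second below written, so the written part must be a major second above concert — transpose each note up.
G4 -> A4
A3 -> B3
D4 -> E4
D5 -> E5
B3 -> C#4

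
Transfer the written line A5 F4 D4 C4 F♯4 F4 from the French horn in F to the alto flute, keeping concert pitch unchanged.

G5 Eb4 C4 Bb3 E4 Eb4

First find concert pitch: the French horn in F sounds a perfect fifth below written, so A5 F4 D4 C4 F♯4 F4 sounds D5 Bb3 G3 F3 B3 Bb3.
Then write for alto flute: it sounds a perfect fourth below written, so the part must be a perfect fourth above concert.
D5 → G5
Bb3 → Eb4
G3 → C4
F3 → Bb3
B3 → E4
Bb3 → Eb4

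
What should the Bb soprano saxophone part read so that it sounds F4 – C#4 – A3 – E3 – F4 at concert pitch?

The Bb soprano saxophone sounds a major second below written, so the written part must be a major second above concert — transpose each note up.
F4 -> G4
C#4 -> D#4
A3 -> B3
E3 -> F#3
F4 -> G4

G4 D#4 B3 F#3 G4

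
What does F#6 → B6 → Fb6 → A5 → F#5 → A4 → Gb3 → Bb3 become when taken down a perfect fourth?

F#6 becomes C#6
B6 becomes F#6
Fb6 becomes Cb6
A5 becomes E5
F#5 becomes C#5
A4 becomes E4
Gb3 becomes Db3
Bb3 becomes F3

C#6 F#6 Cb6 E5 C#5 E4 Db3 F3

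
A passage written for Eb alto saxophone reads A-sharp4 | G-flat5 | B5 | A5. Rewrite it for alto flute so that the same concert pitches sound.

F#4 Ebb5 G5 F5

First find concert pitch: the Eb alto saxophone sounds a major sixth below written, so A-sharp4 G-flat5 B5 A5 sounds C#4 Bbb4 D5 C5.
Then write for alto flute: it sounds a perfect fourth below written, so the part must be a perfect fourth above concert.
C#4 → F#4
Bbb4 → Ebb5
D5 → G5
C5 → F5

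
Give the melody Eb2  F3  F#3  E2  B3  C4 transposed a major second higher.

F2 G3 G#3 F#2 C#4 D4

A major second up from Eb2 gives F2.
A major second up from F3 gives G3.
F#3 up a major second is G#3.
E2 up a major second is F#2.
A major second up from B3 gives C#4.
C4 up a major second is D4.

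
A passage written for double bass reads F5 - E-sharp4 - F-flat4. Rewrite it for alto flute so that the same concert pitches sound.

First find concert pitch: the double bass sounds a perfect octave below written, so F5 E-sharp4 F-flat4 sounds F4 E#3 Fb3.
Then write for alto flute: it sounds a perfect fourth below written, so the part must be a perfect fourth above concert.
F4 → Bb4
E#3 → A#3
Fb3 → Bbb3

Bb4 A#3 Bbb3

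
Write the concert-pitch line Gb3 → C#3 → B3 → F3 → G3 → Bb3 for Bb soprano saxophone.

Ab3 D#3 C#4 G3 A3 C4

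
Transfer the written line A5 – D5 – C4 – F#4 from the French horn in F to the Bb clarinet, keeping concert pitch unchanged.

E5 A4 G3 C#4

First find concert pitch: the French horn in F sounds a perfect fifth below written, so A5 D5 C4 F#4 sounds D5 G4 F3 B3.
Then write for Bb clarinet: it sounds a major second below written, so the part must be a major second above concert.
D5 → E5
G4 → A4
F3 → G3
B3 → C#4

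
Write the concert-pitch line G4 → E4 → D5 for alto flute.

Written C4 sounds as G3 on the alto flute, so concert pitches are written a perfect fourth up.
G4 -> C5
E4 -> A4
D5 -> G5

C5 A4 G5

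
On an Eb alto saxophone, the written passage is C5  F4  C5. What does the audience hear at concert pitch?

Eb4 Ab3 Eb4

The Eb alto saxophone sounds a major sixth below written, so transpose each written note down a major sixth.
C5 gives Eb4
F4 gives Ab3
C5 gives Eb4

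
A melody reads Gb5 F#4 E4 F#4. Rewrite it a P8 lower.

Gb4 F#3 E3 F#3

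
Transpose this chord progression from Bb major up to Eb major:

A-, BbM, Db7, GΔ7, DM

Bb major up to Eb major is a perfect fourth; each chord root moves by that interval while the quality stays the same.
A-: root A up a perfect fourth → D, giving D-.
BbM: root Bb up a perfect fourth → Eb, giving EbM.
Db7: root Db up a perfect fourth → Gb, giving Gb7.
GΔ7: root G up a perfect fourth → C, giving CΔ7.
DM: root D up a perfect fourth → G, giving GM.

D- EbM Gb7 CΔ7 GM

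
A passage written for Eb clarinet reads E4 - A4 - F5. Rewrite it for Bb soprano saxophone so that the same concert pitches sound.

First find concert pitch: the Eb clarinet sounds a minor third above written, so E4 A4 F5 sounds G4 C5 Ab5.
Then write for Bb soprano saxophone: it sounds a major second below written, so the part must be a major second above concert.
G4 → A4
C5 → D5
Ab5 → Bb5

A4 D5 Bb5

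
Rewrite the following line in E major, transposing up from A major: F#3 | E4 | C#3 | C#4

C#4 B4 G#3 G#4

A major to E major up is a perfect fifth, so every note moves up by that interval.
F#3 -> C#4
E4 -> B4
C#3 -> G#3
C#4 -> G#4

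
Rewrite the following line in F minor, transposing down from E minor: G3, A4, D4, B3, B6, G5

E minor to F minor down is a major seventh, so every note moves down by that interval.
G3 → Ab2
A4 → Bb3
D4 → Eb3
B3 → C3
B6 → C6
G5 → Ab4

Ab2 Bb3 Eb3 C3 C6 Ab4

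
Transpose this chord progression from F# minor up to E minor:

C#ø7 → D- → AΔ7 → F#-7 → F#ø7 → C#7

Bø7 C- GΔ7 E-7 Eø7 B7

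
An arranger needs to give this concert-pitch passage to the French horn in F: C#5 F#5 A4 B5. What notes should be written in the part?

G#5 C#6 E5 F#6

The French horn in F sounds a perfect fifth below written, so the written part must be a perfect fifth above concert — transpose each note up.
C#5 -> G#5
F#5 -> C#6
A4 -> E5
B5 -> F#6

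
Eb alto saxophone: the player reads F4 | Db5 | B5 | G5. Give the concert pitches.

Ab3 Fb4 D5 Bb4

Written C4 on the Eb alto saxophone sounds as Eb3, a major sixth lower; apply that shift to every note.
F4 -> Ab3
Db5 -> Fb4
B5 -> D5
G5 -> Bb4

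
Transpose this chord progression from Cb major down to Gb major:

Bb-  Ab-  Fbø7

F- Eb- Cbø7

Cb major down to Gb major is a perfect fourth; each chord root moves by that interval while the quality stays the same.
Bb-: root Bb down a perfect fourth → F, giving F-.
Ab-: root Ab down a perfect fourth → Eb, giving Eb-.
Fbø7: root Fb down a perfect fourth → Cb, giving Cbø7.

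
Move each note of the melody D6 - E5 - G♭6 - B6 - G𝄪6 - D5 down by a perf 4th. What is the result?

A5 B4 Db6 F#6 D##6 A4

D6 down a perfect fourth is A5.
A perfect fourth down from E5 gives B4.
Gb6 down a perfect fourth is Db6.
B6 down a perfect fourth is F#6.
G##6 down a perfect fourth is D##6.
D5 down a perfect fourth is A4.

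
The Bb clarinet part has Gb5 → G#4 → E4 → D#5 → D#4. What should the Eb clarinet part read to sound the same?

Db5 D#4 B3 A#4 A#3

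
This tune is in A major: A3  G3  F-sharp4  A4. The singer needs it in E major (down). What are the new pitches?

E3 D3 C#4 E4

From A down to E is a perfect fourth; apply that to each pitch.
A3 becomes E3
G3 becomes D3
F#4 becomes C#4
A4 becomes E4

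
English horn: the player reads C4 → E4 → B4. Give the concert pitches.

The English horn sounds a perfect fifth below written, so transpose each written note down a perfect fifth.
C4 becomes F3
E4 becomes A3
B4 becomes E4

F3 A3 E4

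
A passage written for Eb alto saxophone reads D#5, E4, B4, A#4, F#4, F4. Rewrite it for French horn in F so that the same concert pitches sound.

First find concert pitch: the Eb alto saxophone sounds a major sixth below written, so D#5 E4 B4 A#4 F#4 F4 sounds F#4 G3 D4 C#4 A3 Ab3.
Then write for French horn in F: it sounds a perfect fifth below written, so the part must be a perfect fifth above concert.
F#4 → C#5
G3 → D4
D4 → A4
C#4 → G#4
A3 → E4
Ab3 → Eb4

C#5 D4 A4 G#4 E4 Eb4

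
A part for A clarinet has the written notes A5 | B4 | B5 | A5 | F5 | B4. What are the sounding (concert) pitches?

F#5 G#4 G#5 F#5 D5 G#4

The A clarinet sounds a minor third below written, so transpose each written note down a minor third.
A5 gives F#5
B4 gives G#4
B5 gives G#5
A5 gives F#5
F5 gives D5
B4 gives G#4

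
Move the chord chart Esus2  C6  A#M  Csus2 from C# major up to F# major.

C# major up to F# major is a perfect fourth; each chord root moves by that interval while the quality stays the same.
Esus2: root E up a perfect fourth → A, giving Asus2.
C6: root C up a perfect fourth → F, giving F6.
A#M: root A# up a perfect fourth → D#, giving D#M.
Csus2: root C up a perfect fourth → F, giving Fsus2.

Asus2 F6 D#M Fsus2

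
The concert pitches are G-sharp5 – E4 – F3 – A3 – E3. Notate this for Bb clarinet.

The Bb clarinet sounds a major second below written, so the written part must be a major second above concert — transpose each note up.
G#5 gives A#5
E4 gives F#4
F3 gives G3
A3 gives B3
E3 gives F#3

A#5 F#4 G3 B3 F#3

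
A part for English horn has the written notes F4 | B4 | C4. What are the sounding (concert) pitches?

Bb3 E4 F3

The English horn sounds a perfect fifth below written, so transpose each written note down a perfect fifth.
F4 becomes Bb3
B4 becomes E4
C4 becomes F3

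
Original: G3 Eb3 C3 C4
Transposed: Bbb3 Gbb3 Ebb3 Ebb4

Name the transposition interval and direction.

Take the first pair: G3 → Bbb3. G to B spans 3 letter names, so the interval is some kind of third.
G3 to Bbb3 is 2 semitones, which makes it a diminished third; the second version is higher, so the direction is up.
Checking another pair — C4 → Ebb4 — gives the same interval.

up a diminished third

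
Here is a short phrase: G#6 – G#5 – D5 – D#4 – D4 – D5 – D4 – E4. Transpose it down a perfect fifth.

G#6 -> C#6
G#5 -> C#5
D5 -> G4
D#4 -> G#3
D4 -> G3
D5 -> G4
D4 -> G3
E4 -> A3

C#6 C#5 G4 G#3 G3 G4 G3 A3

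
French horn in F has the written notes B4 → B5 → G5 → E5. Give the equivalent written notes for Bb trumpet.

First find concert pitch: the French horn in F sounds a perfect fifth below written, so B4 B5 G5 E5 sounds E4 E5 C5 A4.
Then write for Bb trumpet: it sounds a major second below written, so the part must be a major second above concert.
E4 → F#4
E5 → F#5
C5 → D5
A4 → B4

F#4 F#5 D5 B4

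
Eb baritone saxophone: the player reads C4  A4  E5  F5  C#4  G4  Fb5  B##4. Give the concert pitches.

Eb2 C3 G3 Ab3 E2 Bb2 Abb3 D##3

Written C4 on the Eb baritone saxophone sounds as Eb2, a major thirteenth lower; apply that shift to every note.
C4 gives Eb2
A4 gives C3
E5 gives G3
F5 gives Ab3
C#4 gives E2
G4 gives Bb2
Fb5 gives Abb3
B##4 gives D##3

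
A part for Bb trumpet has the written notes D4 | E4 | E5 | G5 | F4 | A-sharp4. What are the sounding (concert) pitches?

C4 D4 D5 F5 Eb4 G#4

The Bb trumpet sounds a major second below written, so transpose each written note down a major second.
D4 gives C4
E4 gives D4
E5 gives D5
G5 gives F5
F4 gives Eb4
A#4 gives G#4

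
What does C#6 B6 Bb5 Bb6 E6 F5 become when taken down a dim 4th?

G##5 F##6 F#5 F#6 B#5 C#5

C#6 becomes G##5
B6 becomes F##6
Bb5 becomes F#5
Bb6 becomes F#6
E6 becomes B#5
F5 becomes C#5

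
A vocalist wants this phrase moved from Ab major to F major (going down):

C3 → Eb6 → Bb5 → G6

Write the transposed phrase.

From Ab down to F is a minor third; apply that to each pitch.
C3 to A2
Eb6 to C6
Bb5 to G5
G6 to E6

A2 C6 G5 E6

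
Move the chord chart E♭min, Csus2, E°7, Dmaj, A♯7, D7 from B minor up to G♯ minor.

Cmin Asus2 C#°7 Bmaj F##7 B7

B minor up to G♯ minor is a major sixth; each chord root moves by that interval while the quality stays the same.
E♭min: root E♭ up a major sixth → C, giving Cmin.
Csus2: root C up a major sixth → A, giving Asus2.
E°7: root E up a major sixth → C#, giving C#°7.
Dmaj: root D up a major sixth → B, giving Bmaj.
A♯7: root A♯ up a major sixth → F##, giving F##7.
D7: root D up a major sixth → B, giving B7.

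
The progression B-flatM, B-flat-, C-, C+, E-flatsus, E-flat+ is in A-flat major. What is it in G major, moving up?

A-flat major up to G major is a major seventh; each chord root moves by that interval while the quality stays the same.
B-flatM: root B-flat up a major seventh → A, giving AM.
B-flat-: root B-flat up a major seventh → A, giving A-.
C-: root C up a major seventh → B, giving B-.
C+: root C up a major seventh → B, giving B+.
E-flatsus: root E-flat up a major seventh → D, giving Dsus.
E-flat+: root E-flat up a major seventh → D, giving D+.

AM A- B- B+ Dsus D+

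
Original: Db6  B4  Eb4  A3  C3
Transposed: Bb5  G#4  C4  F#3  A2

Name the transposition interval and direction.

down a minor third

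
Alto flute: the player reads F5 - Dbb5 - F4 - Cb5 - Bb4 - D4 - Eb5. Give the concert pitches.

C5 Abb4 C4 Gb4 F4 A3 Bb4

Written C4 on the alto flute sounds as G3, a perfect fourth lower; apply that shift to every note.
F5 → C5
Dbb5 → Abb4
F4 → C4
Cb5 → Gb4
Bb4 → F4
D4 → A3
Eb5 → Bb4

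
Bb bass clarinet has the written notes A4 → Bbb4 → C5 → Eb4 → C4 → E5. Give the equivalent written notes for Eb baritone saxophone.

E5 Fb5 G5 Bb4 G4 B5

First find concert pitch: the Bb bass clarinet sounds a major ninth below written, so A4 Bbb4 C5 Eb4 C4 E5 sounds G3 Abb3 Bb3 Db3 Bb2 D4.
Then write for Eb baritone saxophone: it sounds a major thirteenth below written, so the part must be a major thirteenth above concert.
G3 → E5
Abb3 → Fb5
Bb3 → G5
Db3 → Bb4
Bb2 → G4
D4 → B5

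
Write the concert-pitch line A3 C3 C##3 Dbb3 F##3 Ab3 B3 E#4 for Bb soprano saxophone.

Written C4 sounds as Bb3 on the Bb soprano saxophone, so concert pitches are written a major second up.
A3 becomes B3
C3 becomes D3
C##3 becomes D##3
Dbb3 becomes Ebb3
F##3 becomes G##3
Ab3 becomes Bb3
B3 becomes C#4
E#4 becomes F##4

B3 D3 D##3 Ebb3 G##3 Bb3 C#4 F##4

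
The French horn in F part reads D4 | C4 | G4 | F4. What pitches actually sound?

G3 F3 C4 Bb3

Written C4 on the French horn in F sounds as F3, a perfect fifth lower; apply that shift to every note.
D4 → G3
C4 → F3
G4 → C4
F4 → Bb3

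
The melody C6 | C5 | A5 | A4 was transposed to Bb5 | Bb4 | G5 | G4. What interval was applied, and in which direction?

down a major second

Take the first pair: C6 → Bb5. C to B spans 2 letter names, so the interval is some kind of second.
Bb5 to C6 is 2 semitones, which makes it a major second; the second version is lower, so the direction is down.
Checking another pair — A4 → G4 — gives the same interval.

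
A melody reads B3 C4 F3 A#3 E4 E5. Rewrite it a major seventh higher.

B3: a seventh up reaches A, and 11 semitones makes it A#4.
C4 up a major seventh is B4.
F3: a seventh up reaches E, and 11 semitones makes it E4.
A#3 up a major seventh is G##4.
E4 up a major seventh is D#5.
A major seventh up from E5 gives D#6.

A#4 B4 E4 G##4 D#5 D#6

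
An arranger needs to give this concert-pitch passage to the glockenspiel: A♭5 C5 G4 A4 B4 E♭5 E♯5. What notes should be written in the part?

Written C4 sounds as C6 on the glockenspiel, so concert pitches are written a perfect fifteenth down.
Ab5 becomes Ab3
C5 becomes C3
G4 becomes G2
A4 becomes A2
B4 becomes B2
Eb5 becomes Eb3
E#5 becomes E#3

Ab3 C3 G2 A2 B2 Eb3 E#3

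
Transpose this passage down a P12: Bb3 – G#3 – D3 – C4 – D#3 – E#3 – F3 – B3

Bb3 → Eb2
G#3 → C#2
D3 → G1
C4 → F2
D#3 → G#1
E#3 → A#1
F3 → Bb1
B3 → E2

Eb2 C#2 G1 F2 G#1 A#1 Bb1 E2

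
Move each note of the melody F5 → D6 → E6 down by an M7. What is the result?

Gb4 Eb5 F5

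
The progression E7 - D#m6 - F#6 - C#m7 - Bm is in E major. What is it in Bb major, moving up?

Bb7 Am6 C6 Gm7 Fm

E major up to Bb major is a diminished fifth; each chord root moves by that interval while the quality stays the same.
E7: root E up a diminished fifth → Bb, giving Bb7.
D#m6: root D# up a diminished fifth → A, giving Am6.
F#6: root F# up a diminished fifth → C, giving C6.
C#m7: root C# up a diminished fifth → G, giving Gm7.
Bm: root B up a diminished fifth → F, giving Fm.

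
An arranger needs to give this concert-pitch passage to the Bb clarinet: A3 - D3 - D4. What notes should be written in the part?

Written C4 sounds as Bb3 on the Bb clarinet, so concert pitches are written a major second up.
A3 to B3
D3 to E3
D4 to E4

B3 E3 E4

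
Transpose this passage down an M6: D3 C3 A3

F2 Eb2 C3

D3 → F2
C3 → Eb2
A3 → C3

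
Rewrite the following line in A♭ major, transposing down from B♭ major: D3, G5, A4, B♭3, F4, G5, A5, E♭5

C3 F5 G4 Ab3 Eb4 F5 G5 Db5

B♭ major to A♭ major down is a major second, so every note moves down by that interval.
D3 → C3
G5 → F5
A4 → G4
Bb3 → Ab3
F4 → Eb4
G5 → F5
A5 → G5
Eb5 → Db5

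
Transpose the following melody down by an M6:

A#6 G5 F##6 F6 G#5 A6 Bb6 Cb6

C#6 Bb4 A#5 Ab5 B4 C6 Db6 Ebb5

A major sixth down from A#6 gives C#6.
G5 down a major sixth is Bb4.
F##6 down a major sixth is A#5.
F6: a sixth down reaches A, and 9 semitones makes it Ab5.
G#5 down a major sixth is B4.
A major sixth down from A6 gives C6.
Bb6 down a major sixth is Db6.
Cb6 down a major sixth is Ebb5.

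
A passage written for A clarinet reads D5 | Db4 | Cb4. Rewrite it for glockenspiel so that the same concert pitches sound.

B2 Bb1 Ab1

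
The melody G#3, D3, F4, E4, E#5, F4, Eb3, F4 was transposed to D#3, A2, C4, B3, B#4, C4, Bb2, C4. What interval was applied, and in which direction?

Take the first pair: G#3 → D#3. G to D spans 4 letter names, so the interval is some kind of fourth.
D#3 to G#3 is 5 semitones, which makes it a perfect fourth; the second version is lower, so the direction is down.
Checking another pair — F4 → C4 — gives the same interval.

down a perfect fourth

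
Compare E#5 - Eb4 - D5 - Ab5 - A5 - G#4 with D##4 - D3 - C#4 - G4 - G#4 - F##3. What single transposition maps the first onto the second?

Take the first pair: E#5 → D##4. E to D spans 9 letter names, so the interval is some kind of ninth.
D##4 to E#5 is 13 semitones, which makes it a minor ninth; the second version is lower, so the direction is down.
Checking another pair — G#4 → F##3 — gives the same interval.

down a minor ninth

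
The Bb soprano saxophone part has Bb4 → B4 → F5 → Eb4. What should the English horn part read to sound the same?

Eb5 E5 Bb5 Ab4

First find concert pitch: the Bb soprano saxophone sounds a major second below written, so Bb4 B4 F5 Eb4 sounds Ab4 A4 Eb5 Db4.
Then write for English horn: it sounds a perfect fifth below written, so the part must be a perfect fifth above concert.
Ab4 → Eb5
A4 → E5
Eb5 → Bb5
Db4 → Ab4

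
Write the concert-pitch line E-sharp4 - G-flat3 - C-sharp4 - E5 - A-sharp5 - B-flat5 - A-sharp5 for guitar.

E#5 Gb4 C#5 E6 A#6 Bb6 A#6

Written C4 sounds as C3 on the guitar, so concert pitches are written a perfect octave up.
E#4 -> E#5
Gb3 -> Gb4
C#4 -> C#5
E5 -> E6
A#5 -> A#6
Bb5 -> Bb6
A#5 -> A#6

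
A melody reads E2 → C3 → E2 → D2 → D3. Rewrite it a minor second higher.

F2 Db3 F2 Eb2 Eb3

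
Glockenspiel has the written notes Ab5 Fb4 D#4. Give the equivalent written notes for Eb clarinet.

F7 Db6 B#5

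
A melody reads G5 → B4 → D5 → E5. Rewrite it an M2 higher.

A major second up from G5 gives A5.
B4 up a major second is C#5.
D5: a second up reaches E, and 2 semitones makes it E5.
E5: a second up reaches F, and 2 semitones makes it F#5.

A5 C#5 E5 F#5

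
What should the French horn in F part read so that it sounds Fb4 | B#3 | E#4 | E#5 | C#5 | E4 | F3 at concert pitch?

The French horn in F sounds a perfect fifth below written, so the written part must be a perfect fifth above concert — transpose each note up.
Fb4 → Cb5
B#3 → F##4
E#4 → B#4
E#5 → B#5
C#5 → G#5
E4 → B4
F3 → C4

Cb5 F##4 B#4 B#5 G#5 B4 C4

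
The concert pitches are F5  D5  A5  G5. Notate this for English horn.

C6 A5 E6 D6

The English horn sounds a perfect fifth below written, so the written part must be a perfect fifth above concert — transpose each note up.
F5 -> C6
D5 -> A5
A5 -> E6
G5 -> D6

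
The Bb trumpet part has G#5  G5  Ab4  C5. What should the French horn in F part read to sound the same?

First find concert pitch: the Bb trumpet sounds a major second below written, so G#5 G5 Ab4 C5 sounds F#5 F5 Gb4 Bb4.
Then write for French horn in F: it sounds a perfect fifth below written, so the part must be a perfect fifth above concert.
F#5 → C#6
F5 → C6
Gb4 → Db5
Bb4 → F5

C#6 C6 Db5 F5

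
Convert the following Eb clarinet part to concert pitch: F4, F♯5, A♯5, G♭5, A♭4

The Eb clarinet sounds a minor third above written, so transpose each written note up a minor third.
F4 -> Ab4
F#5 -> A5
A#5 -> C#6
Gb5 -> Bbb5
Ab4 -> Cb5

Ab4 A5 C#6 Bbb5 Cb5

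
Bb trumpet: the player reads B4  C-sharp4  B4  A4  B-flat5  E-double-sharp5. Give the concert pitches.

A4 B3 A4 G4 Ab5 D##5

The Bb trumpet sounds a major second below written, so transpose each written note down a major second.
B4 becomes A4
C#4 becomes B3
B4 becomes A4
A4 becomes G4
Bb5 becomes Ab5
E##5 becomes D##5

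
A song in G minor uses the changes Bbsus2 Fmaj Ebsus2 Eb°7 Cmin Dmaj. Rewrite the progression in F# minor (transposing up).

G minor up to F# minor is a major seventh; each chord root moves by that interval while the quality stays the same.
Bbsus2: root Bb up a major seventh → A, giving Asus2.
Fmaj: root F up a major seventh → E, giving Emaj.
Ebsus2: root Eb up a major seventh → D, giving Dsus2.
Eb°7: root Eb up a major seventh → D, giving D°7.
Cmin: root C up a major seventh → B, giving Bmin.
Dmaj: root D up a major seventh → C#, giving C#maj.

Asus2 Emaj Dsus2 D°7 Bmin C#maj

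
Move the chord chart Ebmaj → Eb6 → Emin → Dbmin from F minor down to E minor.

Dmaj D6 D#min Cmin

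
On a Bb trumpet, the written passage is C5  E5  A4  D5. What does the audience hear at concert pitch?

Bb4 D5 G4 C5

Written C4 on the Bb trumpet sounds as Bb3, a major second lower; apply that shift to every note.
C5 -> Bb4
E5 -> D5
A4 -> G4
D5 -> C5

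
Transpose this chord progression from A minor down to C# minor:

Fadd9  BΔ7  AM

A minor down to C# minor is a minor sixth; each chord root moves by that interval while the quality stays the same.
Fadd9: root F down a minor sixth → A, giving Aadd9.
BΔ7: root B down a minor sixth → D#, giving D#Δ7.
AM: root A down a minor sixth → C#, giving C#M.

Aadd9 D#Δ7 C#M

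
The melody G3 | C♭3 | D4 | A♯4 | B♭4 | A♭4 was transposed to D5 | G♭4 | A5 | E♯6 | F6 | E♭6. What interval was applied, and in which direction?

Take the first pair: G3 → D5. G to D spans 12 letter names, so the interval is some kind of twelfth.
G3 to D5 is 19 semitones, which makes it a perfect twelfth; the second version is higher, so the direction is up.
Checking another pair — Ab4 → Eb6 — gives the same interval.

up a perfect twelfth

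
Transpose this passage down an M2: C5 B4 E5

C5 -> Bb4
B4 -> A4
E5 -> D5

Bb4 A4 D5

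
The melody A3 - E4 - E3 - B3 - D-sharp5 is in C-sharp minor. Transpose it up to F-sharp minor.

D4 A4 A3 E4 G#5

C-sharp minor to F-sharp minor up is a perfect fourth, so every note moves up by that interval.
A3 gives D4
E4 gives A4
E3 gives A3
B3 gives E4
D#5 gives G#5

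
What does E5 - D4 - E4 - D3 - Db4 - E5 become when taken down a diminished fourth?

B#4 A#3 B#3 A#2 A3 B#4

E5 gives B#4
D4 gives A#3
E4 gives B#3
D3 gives A#2
Db4 gives A3
E5 gives B#4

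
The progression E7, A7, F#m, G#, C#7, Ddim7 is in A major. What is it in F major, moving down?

C7 F7 Dm E A7 Bbdim7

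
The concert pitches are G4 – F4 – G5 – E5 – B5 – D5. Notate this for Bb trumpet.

A4 G4 A5 F#5 C#6 E5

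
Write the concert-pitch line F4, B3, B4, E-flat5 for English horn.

C5 F#4 F#5 Bb5

Written C4 sounds as F3 on the English horn, so concert pitches are written a perfect fifth up.
F4 gives C5
B3 gives F#4
B4 gives F#5
Eb5 gives Bb5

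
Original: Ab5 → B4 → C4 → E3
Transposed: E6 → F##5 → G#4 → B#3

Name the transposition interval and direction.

From Ab5 to E6 is 5 letter names — a fifth of some quality.
Ab5 to E6 is 8 semitones, which makes it an augmented fifth; the second version is higher, so the direction is up.
Checking another pair — E3 → B#3 — gives the same interval.

up an augmented fifth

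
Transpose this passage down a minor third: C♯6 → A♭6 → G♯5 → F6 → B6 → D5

C#6: a third down reaches A, and 3 semitones makes it A#5.
Ab6: a third down reaches F, and 3 semitones makes it F6.
G#5: a third down reaches E, and 3 semitones makes it E#5.
F6 down a minor third is D6.
B6 down a minor third is G#6.
D5 down a minor third is B4.

A#5 F6 E#5 D6 G#6 B4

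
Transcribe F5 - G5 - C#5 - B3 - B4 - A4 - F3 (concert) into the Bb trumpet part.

G5 A5 D#5 C#4 C#5 B4 G3

Written C4 sounds as Bb3 on the Bb trumpet, so concert pitches are written a major second up.
F5 gives G5
G5 gives A5
C#5 gives D#5
B3 gives C#4
B4 gives C#5
A4 gives B4
F3 gives G3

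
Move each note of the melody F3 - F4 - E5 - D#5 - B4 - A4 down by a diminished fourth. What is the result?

C#3 C#4 B#4 A##4 F##4 E#4

F3 down a diminished fourth is C#3.
F4 down a diminished fourth is C#4.
E5: a fourth down reaches B, and 4 semitones makes it B#4.
A diminished fourth down from D#5 gives A##4.
B4 down a diminished fourth is F##4.
A4: a fourth down reaches E, and 4 semitones makes it E#4.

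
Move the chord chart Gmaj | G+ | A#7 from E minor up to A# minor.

C#maj C#+ D##7

E minor up to A# minor is an augmented fourth; each chord root moves by that interval while the quality stays the same.
Gmaj: root G up an augmented fourth → C#, giving C#maj.
G+: root G up an augmented fourth → C#, giving C#+.
A#7: root A# up an augmented fourth → D##, giving D##7.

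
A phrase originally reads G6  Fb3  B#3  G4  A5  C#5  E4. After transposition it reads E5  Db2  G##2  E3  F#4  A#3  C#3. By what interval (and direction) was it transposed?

down a minor tenth

Take the first pair: G6 → E5. G to E spans 10 letter names, so the interval is some kind of tenth.
E5 to G6 is 15 semitones, which makes it a minor tenth; the second version is lower, so the direction is down.
Checking another pair — E4 → C#3 — gives the same interval.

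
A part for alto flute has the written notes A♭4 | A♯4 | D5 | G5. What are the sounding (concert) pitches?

The alto flute sounds a perfect fourth below written, so transpose each written note down a perfect fourth.
Ab4 → Eb4
A#4 → E#4
D5 → A4
G5 → D5

Eb4 E#4 A4 D5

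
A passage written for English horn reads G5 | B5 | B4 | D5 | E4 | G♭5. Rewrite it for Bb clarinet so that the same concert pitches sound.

First find concert pitch: the English horn sounds a perfect fifth below written, so G5 B5 B4 D5 E4 G♭5 sounds C5 E5 E4 G4 A3 Cb5.
Then write for Bb clarinet: it sounds a major second below written, so the part must be a major second above concert.
C5 → D5
E5 → F#5
E4 → F#4
G4 → A4
A3 → B3
Cb5 → Db5

D5 F#5 F#4 A4 B3 Db5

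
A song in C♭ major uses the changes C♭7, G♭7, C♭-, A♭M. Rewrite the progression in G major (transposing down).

C♭ major down to G major is a diminished fourth; each chord root moves by that interval while the quality stays the same.
C♭7: root C♭ down a diminished fourth → G, giving G7.
G♭7: root G♭ down a diminished fourth → D, giving D7.
C♭-: root C♭ down a diminished fourth → G, giving G-.
A♭M: root A♭ down a diminished fourth → E, giving EM.

G7 D7 G- EM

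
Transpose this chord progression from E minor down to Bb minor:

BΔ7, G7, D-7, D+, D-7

E minor down to Bb minor is an augmented fourth; each chord root moves by that interval while the quality stays the same.
BΔ7: root B down an augmented fourth → F, giving FΔ7.
G7: root G down an augmented fourth → Db, giving Db7.
D-7: root D down an augmented fourth → Ab, giving Ab-7.
D+: root D down an augmented fourth → Ab, giving Ab+.
D-7: root D down an augmented fourth → Ab, giving Ab-7.

FΔ7 Db7 Ab-7 Ab+ Ab-7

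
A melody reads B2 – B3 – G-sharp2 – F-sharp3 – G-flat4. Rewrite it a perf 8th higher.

A perfect octave up from B2 gives B3.
A perfect octave up from B3 gives B4.
G#2: an octave up reaches G, and 12 semitones makes it G#3.
A perfect octave up from F#3 gives F#4.
Gb4 up a perfect octave is Gb5.

B3 B4 G#3 F#4 Gb5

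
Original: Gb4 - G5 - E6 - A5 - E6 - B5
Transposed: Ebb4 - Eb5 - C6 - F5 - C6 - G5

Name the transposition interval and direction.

From Gb4 to Ebb4 is 3 letter names — a third of some quality.
Ebb4 to Gb4 is 4 semitones, which makes it a major third; the second version is lower, so the direction is down.
Checking another pair — B5 → G5 — gives the same interval.

down a major third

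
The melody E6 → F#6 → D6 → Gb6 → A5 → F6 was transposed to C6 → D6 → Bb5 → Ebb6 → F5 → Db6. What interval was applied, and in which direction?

down a major third

From E6 to C6 is 3 letter names — a third of some quality.
C6 to E6 is 4 semitones, which makes it a major third; the second version is lower, so the direction is down.
Checking another pair — F6 → Db6 — gives the same interval.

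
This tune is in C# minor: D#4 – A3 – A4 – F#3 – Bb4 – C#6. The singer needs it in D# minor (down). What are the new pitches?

C# minor to D# minor down is a minor seventh, so every note moves down by that interval.
D#4 -> E#3
A3 -> B2
A4 -> B3
F#3 -> G#2
Bb4 -> C4
C#6 -> D#5

E#3 B2 B3 G#2 C4 D#5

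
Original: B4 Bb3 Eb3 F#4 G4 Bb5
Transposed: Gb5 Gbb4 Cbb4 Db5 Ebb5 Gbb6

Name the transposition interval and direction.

up a diminished sixth

From B4 to Gb5 is 6 letter names — a sixth of some quality.
B4 to Gb5 is 7 semitones, which makes it a diminished sixth; the second version is higher, so the direction is up.
Checking another pair — Bb5 → Gbb6 — gives the same interval.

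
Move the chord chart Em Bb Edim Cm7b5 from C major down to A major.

C#m G C#dim Am7b5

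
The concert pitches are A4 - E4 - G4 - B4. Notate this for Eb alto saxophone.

Written C4 sounds as Eb3 on the Eb alto saxophone, so concert pitches are written a major sixth up.
A4 to F#5
E4 to C#5
G4 to E5
B4 to G#5

F#5 C#5 E5 G#5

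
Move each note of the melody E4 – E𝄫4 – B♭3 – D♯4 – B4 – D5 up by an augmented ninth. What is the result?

F##5 F5 C#5 E##5 C##6 E#6

E4 -> F##5
Ebb4 -> F5
Bb3 -> C#5
D#4 -> E##5
B4 -> C##6
D5 -> E#6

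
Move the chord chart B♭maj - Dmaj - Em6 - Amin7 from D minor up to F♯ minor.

D minor up to F♯ minor is a major third; each chord root moves by that interval while the quality stays the same.
B♭maj: root B♭ up a major third → D, giving Dmaj.
Dmaj: root D up a major third → F#, giving F#maj.
Em6: root E up a major third → G#, giving G#m6.
Amin7: root A up a major third → C#, giving C#min7.

Dmaj F#maj G#m6 C#min7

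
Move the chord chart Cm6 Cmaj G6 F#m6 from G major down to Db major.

G major down to Db major is an augmented fourth; each chord root moves by that interval while the quality stays the same.
Cm6: root C down an augmented fourth → Gb, giving Gbm6.
Cmaj: root C down an augmented fourth → Gb, giving Gbmaj.
G6: root G down an augmented fourth → Db, giving Db6.
F#m6: root F# down an augmented fourth → C, giving Cm6.

Gbm6 Gbmaj Db6 Cm6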